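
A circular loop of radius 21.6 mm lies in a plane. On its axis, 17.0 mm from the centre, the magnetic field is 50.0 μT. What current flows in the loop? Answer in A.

On the axis of a loop, B = μ₀IR²/[2(R²+z²)^(3/2)], so I = 2B(R²+z²)^(3/2)/(μ₀R²).
R² + z² = 0.0004666 + 0.000289 = 0.0007556 m²; raised to 3/2 gives 2.08×10⁻⁵ m³.
I = 2 × 5.00×10⁻⁵ × 2.08×10⁻⁵ / (1.26×10⁻⁶ × 0.0004666) = 3.54 A.

I ≈ 3.54 A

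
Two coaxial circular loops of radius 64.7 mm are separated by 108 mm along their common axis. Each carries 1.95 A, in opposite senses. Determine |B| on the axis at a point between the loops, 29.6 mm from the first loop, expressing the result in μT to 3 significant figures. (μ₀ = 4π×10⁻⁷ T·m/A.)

B ≈ 9.36 μT

Each loop contributes B = μ₀IR²/[2(R²+z²)^(3/2)] on the axis, with z measured from that loop.
Loop 1 (z = 0.0296 m): B₁ = 1.42×10⁻⁵ T. Loop 2 (z = 0.0784 m): B₂ = 4.88×10⁻⁶ T.
The fields oppose: B = |B₁ − B₂| = 9.36×10⁻⁶ T.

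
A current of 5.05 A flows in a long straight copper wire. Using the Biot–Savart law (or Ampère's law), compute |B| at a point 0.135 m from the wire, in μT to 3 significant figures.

For an infinitely long straight wire, B = μ₀I/(2πd).
B = (4π×10⁻⁷ × 5.05) / (2π × 0.135) = 7.48×10⁻⁶ T.

B ≈ 7.48 μT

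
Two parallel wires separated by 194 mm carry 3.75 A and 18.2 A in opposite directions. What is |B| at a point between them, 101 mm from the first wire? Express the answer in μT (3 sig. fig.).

Each long wire gives B = μ₀I/(2πd). Distances are d₁ = 0.101 m and d₂ = 0.093 m.
B₁ = 7.43×10⁻⁶ T, B₂ = 3.91×10⁻⁵ T.
Between antiparallel currents both contributions point the same way, so they add. B = B₁ + B₂ = 7.43×10⁻⁶ + 3.91×10⁻⁵ = 4.66×10⁻⁵ T.

B ≈ 46.6 μT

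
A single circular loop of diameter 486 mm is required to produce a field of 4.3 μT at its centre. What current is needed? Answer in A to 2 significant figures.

I ≈ 1.7 A

At the centre of a circular loop B = μ₀I/(2R), so I = 2RB/μ₀.
With R = 0.243 m, I = 2 × 0.243 × 4.30×10⁻⁶ / (4π×10⁻⁷) = 1.66 A.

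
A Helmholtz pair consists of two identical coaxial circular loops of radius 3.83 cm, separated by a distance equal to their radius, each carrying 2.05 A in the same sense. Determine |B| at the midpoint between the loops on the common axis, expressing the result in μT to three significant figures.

B ≈ 48.1 μT

Each loop contributes B = μ₀IR²/[2(R²+z²)^(3/2)] on the axis, with z measured from that loop.
Loop 1 (z = 0.01915 m): B₁ = 2.41×10⁻⁵ T. Loop 2 (z = 0.01915 m): B₂ = 2.41×10⁻⁵ T.
The fields add: B = B₁ + B₂ = 4.81×10⁻⁵ T.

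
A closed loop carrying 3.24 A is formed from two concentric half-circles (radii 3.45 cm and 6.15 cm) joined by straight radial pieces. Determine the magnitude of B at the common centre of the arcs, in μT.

The radial connectors point toward the centre, so dl × r̂ = 0 and they contribute nothing.
Each semicircle gives μ₀I/(4R): inner arc 2.95×10⁻⁵ T, outer arc 1.66×10⁻⁵ T.
The two arcs carry current in opposite angular senses, so their fields oppose: B = |2.95×10⁻⁵ − 1.66×10⁻⁵| = 1.30×10⁻⁵ T.

B ≈ 13.0 μT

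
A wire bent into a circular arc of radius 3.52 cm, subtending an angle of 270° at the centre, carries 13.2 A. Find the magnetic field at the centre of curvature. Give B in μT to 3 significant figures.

The Biot–Savart field of a circular arc at its centre is B = μ₀Iφ/(4πR), with φ = 4.712 rad.
B = (4π×10⁻⁷ × 13.2 × 4.712) / (4π × 0.0352) = 1.77×10⁻⁴ T.

B ≈ 177 μT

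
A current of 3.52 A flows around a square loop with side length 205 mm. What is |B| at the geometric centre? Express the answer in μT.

Each side is a finite straight segment at perpendicular distance d = a/(2 tan(π/4)) = 0.1025 m from the centre, with end-angles ±π/4.
One side contributes B₁ = (μ₀I/4πd)·2 sin(π/4) = 4.86×10⁻⁶ T.
All 4 sides add in the same direction: B = 4 × 4.86×10⁻⁶ = 1.94×10⁻⁵ T.

B ≈ 19.4 μT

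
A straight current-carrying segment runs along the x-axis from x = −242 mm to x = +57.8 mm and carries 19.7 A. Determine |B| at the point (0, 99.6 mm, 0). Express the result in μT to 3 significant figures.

For a finite straight segment, B = (μ₀I/4πd)(sinθ₁ + sinθ₂), where θ₁, θ₂ are the angles from the perpendicular to each end.
The perpendicular distance is d = 0.0996 m; the end-offsets along the wire are a = 0.242 m and b = 0.0578 m.
sinθ₁ = 0.242/√(0.242²+0.0996²) = 0.9247; sinθ₂ = 0.0578/√(0.0578²+0.0996²) = 0.5019.
B = (4π×10⁻⁷ × 19.7) / (4π × 0.0996) × (0.9247 + 0.5019) = 2.82×10⁻⁵ T.

B ≈ 28.2 μT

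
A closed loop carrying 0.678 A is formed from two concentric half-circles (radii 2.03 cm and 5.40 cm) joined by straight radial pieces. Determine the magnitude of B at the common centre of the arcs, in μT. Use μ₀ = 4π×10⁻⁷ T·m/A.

The radial connectors point toward the centre, so dl × r̂ = 0 and they contribute nothing.
Each semicircle gives μ₀I/(4R): inner arc 1.05×10⁻⁵ T, outer arc 3.94×10⁻⁶ T.
The two arcs carry current in opposite angular senses, so their fields oppose: B = |1.05×10⁻⁵ − 3.94×10⁻⁶| = 6.55×10⁻⁶ T.

B ≈ 6.55 μT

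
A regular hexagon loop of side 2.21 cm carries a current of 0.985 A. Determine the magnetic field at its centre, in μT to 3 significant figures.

Each side is a finite straight segment at perpendicular distance d = a/(2 tan(π/6)) = 0.01914 m from the centre, with end-angles ±π/6.
One side contributes B₁ = (μ₀I/4πd)·2 sin(π/6) = 5.15×10⁻⁶ T.
All 6 sides add in the same direction: B = 6 × 5.15×10⁻⁶ = 3.09×10⁻⁵ T.

B ≈ 30.9 μT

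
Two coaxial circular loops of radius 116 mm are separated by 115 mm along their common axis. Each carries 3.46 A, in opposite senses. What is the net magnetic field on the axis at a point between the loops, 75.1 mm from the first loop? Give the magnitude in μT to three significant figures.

Each loop contributes B = μ₀IR²/[2(R²+z²)^(3/2)] on the axis, with z measured from that loop.
Loop 1 (z = 0.0751 m): B₁ = 1.11×10⁻⁵ T. Loop 2 (z = 0.0399 m): B₂ = 1.58×10⁻⁵ T.
The fields oppose: B = |B₁ − B₂| = 4.76×10⁻⁶ T.

B ≈ 4.76 μT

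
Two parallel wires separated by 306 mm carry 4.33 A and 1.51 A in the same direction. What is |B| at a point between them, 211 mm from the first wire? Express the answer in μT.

Each long wire gives B = μ₀I/(2πd). Distances are d₁ = 0.211 m and d₂ = 0.095 m.
B₁ = 4.10×10⁻⁶ T, B₂ = 3.18×10⁻⁶ T.
Between parallel currents the two contributions point in opposite directions, so they subtract. B = |B₁ − B₂| = |4.10×10⁻⁶ − 3.18×10⁻⁶| = 9.25×10⁻⁷ T.

B ≈ 0.925 μT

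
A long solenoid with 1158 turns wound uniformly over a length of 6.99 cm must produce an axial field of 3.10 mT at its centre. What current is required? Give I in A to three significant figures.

Inside a long solenoid B = μ₀nI with n = 1.657×10⁴ m⁻¹, so I = B/(μ₀n).
I = 3.10×10⁻³ / (4π×10⁻⁷ × 1.657×10⁴) = 0.149 A.

I ≈ 0.149 A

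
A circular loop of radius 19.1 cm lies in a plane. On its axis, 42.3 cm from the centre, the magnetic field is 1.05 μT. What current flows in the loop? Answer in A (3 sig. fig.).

On the axis of a loop, B = μ₀IR²/[2(R²+z²)^(3/2)], so I = 2B(R²+z²)^(3/2)/(μ₀R²).
R² + z² = 0.03648 + 0.1789 = 0.2154 m²; raised to 3/2 gives 0.100 m³.
I = 2 × 1.05×10⁻⁶ × 0.100 / (1.26×10⁻⁶ × 0.03648) = 4.58 A.

I ≈ 4.58 A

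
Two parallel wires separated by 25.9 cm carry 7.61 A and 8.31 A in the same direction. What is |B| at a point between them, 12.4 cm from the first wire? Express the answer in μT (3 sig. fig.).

B ≈ 0.0369 μT

Each long wire gives B = μ₀I/(2πd). Distances are d₁ = 0.124 m and d₂ = 0.135 m.
B₁ = 1.23×10⁻⁵ T, B₂ = 1.23×10⁻⁵ T.
Between parallel currents the two contributions point in opposite directions, so they subtract. B = |B₁ − B₂| = |1.23×10⁻⁵ − 1.23×10⁻⁵| = 3.69×10⁻⁸ T.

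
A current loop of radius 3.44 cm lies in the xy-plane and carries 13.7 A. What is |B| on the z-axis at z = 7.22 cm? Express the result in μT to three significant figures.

On the axis of a circular loop, B = μ₀IR² / [2(R²+z²)^(3/2)].
R² + z² = (0.0344)² + (0.0722)² = 0.006396 m², and (R²+z²)^(3/2) = 5.12×10⁻⁴ m³.
B = (4π×10⁻⁷ × 13.7 × 0.001183) / (2 × 5.12×10⁻⁴) = 1.99×10⁻⁵ T.

B ≈ 19.9 μT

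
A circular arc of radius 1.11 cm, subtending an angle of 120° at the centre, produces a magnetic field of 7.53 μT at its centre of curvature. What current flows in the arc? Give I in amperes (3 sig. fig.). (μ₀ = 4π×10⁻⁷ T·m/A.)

For a circular arc, B = μ₀Iφ/(4πR) with φ in radians; here φ = 2.094 rad.
So I = 4πRB/(μ₀φ) = 4π × 0.0111 × 7.53×10⁻⁶ / (4π×10⁻⁷ × 2.094) = 0.399 A.

I ≈ 0.399 A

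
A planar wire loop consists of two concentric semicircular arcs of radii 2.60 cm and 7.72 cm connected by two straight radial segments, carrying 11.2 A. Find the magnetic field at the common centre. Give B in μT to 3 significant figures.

B ≈ 89.8 μT

The radial connectors point toward the centre, so dl × r̂ = 0 and they contribute nothing.
Each semicircle gives μ₀I/(4R): inner arc 1.35×10⁻⁴ T, outer arc 4.56×10⁻⁵ T.
The two arcs carry current in opposite angular senses, so their fields oppose: B = |1.35×10⁻⁴ − 4.56×10⁻⁵| = 8.98×10⁻⁵ T.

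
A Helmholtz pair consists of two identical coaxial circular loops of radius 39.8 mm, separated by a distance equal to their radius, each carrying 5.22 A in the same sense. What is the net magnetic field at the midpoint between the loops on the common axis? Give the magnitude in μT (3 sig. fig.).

B ≈ 118 μT

Each loop contributes B = μ₀IR²/[2(R²+z²)^(3/2)] on the axis, with z measured from that loop.
Loop 1 (z = 0.0199 m): B₁ = 5.90×10⁻⁵ T. Loop 2 (z = 0.0199 m): B₂ = 5.90×10⁻⁵ T.
The fields add: B = B₁ + B₂ = 1.18×10⁻⁴ T.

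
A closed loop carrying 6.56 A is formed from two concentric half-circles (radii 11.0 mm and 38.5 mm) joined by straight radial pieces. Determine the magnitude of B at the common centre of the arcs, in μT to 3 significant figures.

The radial connectors point toward the centre, so dl × r̂ = 0 and they contribute nothing.
Each semicircle gives μ₀I/(4R): inner arc 1.87×10⁻⁴ T, outer arc 5.35×10⁻⁵ T.
The two arcs carry current in opposite angular senses, so their fields oppose: B = |1.87×10⁻⁴ − 5.35×10⁻⁵| = 1.34×10⁻⁴ T.

B ≈ 134 μT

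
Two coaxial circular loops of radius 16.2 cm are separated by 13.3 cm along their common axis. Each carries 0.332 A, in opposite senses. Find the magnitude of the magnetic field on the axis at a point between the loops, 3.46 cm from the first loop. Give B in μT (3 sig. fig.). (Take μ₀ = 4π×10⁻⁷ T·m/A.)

B ≈ 0.400 μT

Each loop contributes B = μ₀IR²/[2(R²+z²)^(3/2)] on the axis, with z measured from that loop.
Loop 1 (z = 0.0346 m): B₁ = 1.20×10⁻⁶ T. Loop 2 (z = 0.0984 m): B₂ = 8.04×10⁻⁷ T.
The fields oppose: B = |B₁ − B₂| = 4.00×10⁻⁷ T.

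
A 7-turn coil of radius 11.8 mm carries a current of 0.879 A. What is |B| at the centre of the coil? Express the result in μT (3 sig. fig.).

B ≈ 328 μT

For an N-turn flat coil, B = Nμ₀I/(2R) with R = 0.0118 m.
B = 7 × 4.68×10⁻⁵ T = 3.28×10⁻⁴ T.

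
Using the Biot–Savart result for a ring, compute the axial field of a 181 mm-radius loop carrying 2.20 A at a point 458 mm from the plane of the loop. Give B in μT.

B ≈ 0.379 μT

On the axis of a circular loop, B = μ₀IR² / [2(R²+z²)^(3/2)].
R² + z² = (0.181)² + (0.458)² = 0.2425 m², and (R²+z²)^(3/2) = 0.119 m³.
B = (4π×10⁻⁷ × 2.20 × 0.03276) / (2 × 0.119) = 3.79×10⁻⁷ T.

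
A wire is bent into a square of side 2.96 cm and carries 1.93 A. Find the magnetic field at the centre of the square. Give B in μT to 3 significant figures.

B ≈ 73.8 μT

Each side is a finite straight segment at perpendicular distance d = a/(2 tan(π/4)) = 0.0148 m from the centre, with end-angles ±π/4.
One side contributes B₁ = (μ₀I/4πd)·2 sin(π/4) = 1.84×10⁻⁵ T.
All 4 sides add in the same direction: B = 4 × 1.84×10⁻⁵ = 7.38×10⁻⁵ T.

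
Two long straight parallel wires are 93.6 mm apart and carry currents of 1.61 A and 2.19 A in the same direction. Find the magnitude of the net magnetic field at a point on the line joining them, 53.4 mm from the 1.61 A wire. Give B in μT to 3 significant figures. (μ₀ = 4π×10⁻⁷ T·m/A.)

Each long wire gives B = μ₀I/(2πd). Distances are d₁ = 0.0534 m and d₂ = 0.0402 m.
B₁ = 6.03×10⁻⁶ T, B₂ = 1.09×10⁻⁵ T.
Between parallel currents the two contributions point in opposite directions, so they subtract. B = |B₁ − B₂| = |6.03×10⁻⁶ − 1.09×10⁻⁵| = 4.87×10⁻⁶ T.

B ≈ 4.87 μT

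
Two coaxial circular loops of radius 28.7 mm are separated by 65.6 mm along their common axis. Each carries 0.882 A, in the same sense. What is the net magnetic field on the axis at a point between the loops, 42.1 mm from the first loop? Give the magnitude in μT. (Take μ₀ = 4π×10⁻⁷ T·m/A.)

Each loop contributes B = μ₀IR²/[2(R²+z²)^(3/2)] on the axis, with z measured from that loop.
Loop 1 (z = 0.0421 m): B₁ = 3.45×10⁻⁶ T. Loop 2 (z = 0.0235 m): B₂ = 8.94×10⁻⁶ T.
The fields add: B = B₁ + B₂ = 1.24×10⁻⁵ T.

B ≈ 12.4 μT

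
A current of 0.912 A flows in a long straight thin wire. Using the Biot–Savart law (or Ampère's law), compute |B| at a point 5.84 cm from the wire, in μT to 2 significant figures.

B ≈ 3.1 μT

For an infinitely long straight wire, B = μ₀I/(2πd).
B = (4π×10⁻⁷ × 0.912) / (2π × 0.0584) = 3.12×10⁻⁶ T.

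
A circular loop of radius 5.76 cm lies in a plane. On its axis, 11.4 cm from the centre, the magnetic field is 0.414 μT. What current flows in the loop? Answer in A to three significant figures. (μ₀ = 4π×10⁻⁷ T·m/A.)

On the axis of a loop, B = μ₀IR²/[2(R²+z²)^(3/2)], so I = 2B(R²+z²)^(3/2)/(μ₀R²).
R² + z² = 0.003318 + 0.013 = 0.01631 m²; raised to 3/2 gives 2.08×10⁻³ m³.
I = 2 × 4.14×10⁻⁷ × 2.08×10⁻³ / (1.26×10⁻⁶ × 0.003318) = 0.414 A.

I ≈ 0.414 A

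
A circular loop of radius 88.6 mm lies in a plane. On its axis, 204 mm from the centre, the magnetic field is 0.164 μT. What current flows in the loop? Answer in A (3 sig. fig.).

On the axis of a loop, B = μ₀IR²/[2(R²+z²)^(3/2)], so I = 2B(R²+z²)^(3/2)/(μ₀R²).
R² + z² = 0.00785 + 0.04162 = 0.04947 m²; raised to 3/2 gives 1.10×10⁻² m³.
I = 2 × 1.64×10⁻⁷ × 1.10×10⁻² / (1.26×10⁻⁶ × 0.00785) = 0.366 A.

I ≈ 0.366 A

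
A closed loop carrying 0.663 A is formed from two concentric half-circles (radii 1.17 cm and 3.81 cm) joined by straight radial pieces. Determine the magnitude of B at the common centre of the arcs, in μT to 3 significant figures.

The radial connectors point toward the centre, so dl × r̂ = 0 and they contribute nothing.
Each semicircle gives μ₀I/(4R): inner arc 1.78×10⁻⁵ T, outer arc 5.47×10⁻⁶ T.
The two arcs carry current in opposite angular senses, so their fields oppose: B = |1.78×10⁻⁵ − 5.47×10⁻⁶| = 1.23×10⁻⁵ T.

B ≈ 12.3 μT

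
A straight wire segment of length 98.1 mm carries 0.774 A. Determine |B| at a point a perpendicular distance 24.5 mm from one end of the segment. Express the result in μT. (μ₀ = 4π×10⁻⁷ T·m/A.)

For a finite straight segment, B = (μ₀I/4πd)(sinθ₁ + sinθ₂), where θ₁, θ₂ are the angles from the perpendicular to each end.
The perpendicular foot is at one end, so the two end-offsets along the wire are 0 and L = 0.0981 m.
sinθ₁ = 0/√(0²+0.0245²) = 0.0000; sinθ₂ = 0.0981/√(0.0981²+0.0245²) = 0.9702.
B = (4π×10⁻⁷ × 0.774) / (4π × 0.0245) × (0.0000 + 0.9702) = 3.07×10⁻⁶ T.

B ≈ 3.07 μT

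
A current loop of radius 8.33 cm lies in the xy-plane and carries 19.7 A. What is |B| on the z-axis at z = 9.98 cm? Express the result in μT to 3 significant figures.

B ≈ 39.1 μT

On the axis of a circular loop, B = μ₀IR² / [2(R²+z²)^(3/2)].
R² + z² = (0.0833)² + (0.0998)² = 0.0169 m², and (R²+z²)^(3/2) = 2.20×10⁻³ m³.
B = (4π×10⁻⁷ × 19.7 × 0.006939) / (2 × 2.20×10⁻³) = 3.91×10⁻⁵ T.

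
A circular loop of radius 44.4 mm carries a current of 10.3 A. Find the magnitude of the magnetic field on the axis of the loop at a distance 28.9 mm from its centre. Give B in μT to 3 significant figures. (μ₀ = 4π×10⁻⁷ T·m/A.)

On the axis of a circular loop, B = μ₀IR² / [2(R²+z²)^(3/2)].
R² + z² = (0.0444)² + (0.0289)² = 0.002807 m², and (R²+z²)^(3/2) = 1.49×10⁻⁴ m³.
B = (4π×10⁻⁷ × 10.3 × 0.001971) / (2 × 1.49×10⁻⁴) = 8.58×10⁻⁵ T.

B ≈ 85.8 μT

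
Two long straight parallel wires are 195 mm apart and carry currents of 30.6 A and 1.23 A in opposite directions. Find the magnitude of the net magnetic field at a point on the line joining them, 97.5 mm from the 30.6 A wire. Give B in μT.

Each long wire gives B = μ₀I/(2πd). Distances are d₁ = 0.0975 m and d₂ = 0.0975 m.
B₁ = 6.28×10⁻⁵ T, B₂ = 2.52×10⁻⁶ T.
Between antiparallel currents both contributions point the same way, so they add. B = B₁ + B₂ = 6.28×10⁻⁵ + 2.52×10⁻⁶ = 6.53×10⁻⁵ T.

B ≈ 65.3 μT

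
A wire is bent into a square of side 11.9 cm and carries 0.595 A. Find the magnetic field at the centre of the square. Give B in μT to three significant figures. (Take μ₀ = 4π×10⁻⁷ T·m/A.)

Each side is a finite straight segment at perpendicular distance d = a/(2 tan(π/4)) = 0.0595 m from the centre, with end-angles ±π/4.
One side contributes B₁ = (μ₀I/4πd)·2 sin(π/4) = 1.41×10⁻⁶ T.
All 4 sides add in the same direction: B = 4 × 1.41×10⁻⁶ = 5.66×10⁻⁶ T.

B ≈ 5.66 μT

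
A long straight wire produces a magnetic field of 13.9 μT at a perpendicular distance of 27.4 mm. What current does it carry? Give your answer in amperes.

For a long straight wire B = μ₀I/(2πd), so I = 2πdB/μ₀.
I = 2π × 0.0274 × 1.39×10⁻⁵ / (4π×10⁻⁷) = 1.90 A.

I ≈ 1.90 A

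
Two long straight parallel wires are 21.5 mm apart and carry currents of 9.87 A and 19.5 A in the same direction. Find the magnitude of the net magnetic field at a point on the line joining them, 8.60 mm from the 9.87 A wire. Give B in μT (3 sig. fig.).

B ≈ 72.8 μT

Each long wire gives B = μ₀I/(2πd). Distances are d₁ = 0.0086 m and d₂ = 0.0129 m.
B₁ = 2.30×10⁻⁴ T, B₂ = 3.02×10⁻⁴ T.
Between parallel currents the two contributions point in opposite directions, so they subtract. B = |B₁ − B₂| = |2.30×10⁻⁴ − 3.02×10⁻⁴| = 7.28×10⁻⁵ T.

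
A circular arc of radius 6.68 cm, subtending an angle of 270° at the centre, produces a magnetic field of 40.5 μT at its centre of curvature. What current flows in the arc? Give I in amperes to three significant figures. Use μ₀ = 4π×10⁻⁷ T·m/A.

I ≈ 5.74 A

For a circular arc, B = μ₀Iφ/(4πR) with φ in radians; here φ = 4.712 rad.
So I = 4πRB/(μ₀φ) = 4π × 0.0668 × 4.05×10⁻⁵ / (4π×10⁻⁷ × 4.712) = 5.74 A.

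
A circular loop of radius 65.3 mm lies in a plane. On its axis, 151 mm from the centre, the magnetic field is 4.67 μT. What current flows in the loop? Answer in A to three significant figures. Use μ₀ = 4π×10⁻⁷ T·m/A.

I ≈ 7.76 A

On the axis of a loop, B = μ₀IR²/[2(R²+z²)^(3/2)], so I = 2B(R²+z²)^(3/2)/(μ₀R²).
R² + z² = 0.004264 + 0.0228 = 0.02707 m²; raised to 3/2 gives 4.45×10⁻³ m³.
I = 2 × 4.67×10⁻⁶ × 4.45×10⁻³ / (1.26×10⁻⁶ × 0.004264) = 7.76 A.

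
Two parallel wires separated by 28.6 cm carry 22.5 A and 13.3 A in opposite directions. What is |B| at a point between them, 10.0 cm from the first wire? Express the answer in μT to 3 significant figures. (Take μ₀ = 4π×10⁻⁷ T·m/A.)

B ≈ 59.3 μT

Each long wire gives B = μ₀I/(2πd). Distances are d₁ = 0.1 m and d₂ = 0.186 m.
B₁ = 4.50×10⁻⁵ T, B₂ = 1.43×10⁻⁵ T.
Between antiparallel currents both contributions point the same way, so they add. B = B₁ + B₂ = 4.50×10⁻⁵ + 1.43×10⁻⁵ = 5.93×10⁻⁵ T.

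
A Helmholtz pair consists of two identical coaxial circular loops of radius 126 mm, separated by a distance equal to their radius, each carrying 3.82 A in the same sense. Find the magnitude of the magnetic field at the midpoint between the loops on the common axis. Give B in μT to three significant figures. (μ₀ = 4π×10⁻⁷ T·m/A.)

Each loop contributes B = μ₀IR²/[2(R²+z²)^(3/2)] on the axis, with z measured from that loop.
Loop 1 (z = 0.063 m): B₁ = 1.36×10⁻⁵ T. Loop 2 (z = 0.063 m): B₂ = 1.36×10⁻⁵ T.
The fields add: B = B₁ + B₂ = 2.73×10⁻⁵ T.

B ≈ 27.3 μT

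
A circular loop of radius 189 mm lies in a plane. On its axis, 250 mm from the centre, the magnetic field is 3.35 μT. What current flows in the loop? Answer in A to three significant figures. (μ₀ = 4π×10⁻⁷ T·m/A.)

On the axis of a loop, B = μ₀IR²/[2(R²+z²)^(3/2)], so I = 2B(R²+z²)^(3/2)/(μ₀R²).
R² + z² = 0.03572 + 0.0625 = 0.09822 m²; raised to 3/2 gives 3.08×10⁻² m³.
I = 2 × 3.35×10⁻⁶ × 3.08×10⁻² / (1.26×10⁻⁶ × 0.03572) = 4.59 A.

I ≈ 4.59 A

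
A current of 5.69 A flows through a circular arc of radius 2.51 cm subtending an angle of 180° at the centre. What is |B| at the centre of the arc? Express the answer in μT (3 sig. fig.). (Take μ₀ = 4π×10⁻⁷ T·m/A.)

The Biot–Savart field of a circular arc at its centre is B = μ₀Iφ/(4πR), with φ = 3.142 rad.
B = (4π×10⁻⁷ × 5.69 × 3.142) / (4π × 0.0251) = 7.12×10⁻⁵ T.

B ≈ 71.2 μT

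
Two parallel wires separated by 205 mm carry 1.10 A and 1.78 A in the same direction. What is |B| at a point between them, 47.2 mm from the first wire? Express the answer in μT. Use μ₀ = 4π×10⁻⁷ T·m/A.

Each long wire gives B = μ₀I/(2πd). Distances are d₁ = 0.0472 m and d₂ = 0.1578 m.
B₁ = 4.66×10⁻⁶ T, B₂ = 2.26×10⁻⁶ T.
Between parallel currents the two contributions point in opposite directions, so they subtract. B = |B₁ − B₂| = |4.66×10⁻⁶ − 2.26×10⁻⁶| = 2.40×10⁻⁶ T.

B ≈ 2.40 μT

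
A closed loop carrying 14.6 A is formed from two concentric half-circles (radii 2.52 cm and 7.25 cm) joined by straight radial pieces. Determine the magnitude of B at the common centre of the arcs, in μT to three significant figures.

The radial connectors point toward the centre, so dl × r̂ = 0 and they contribute nothing.
Each semicircle gives μ₀I/(4R): inner arc 1.82×10⁻⁴ T, outer arc 6.33×10⁻⁵ T.
The two arcs carry current in opposite angular senses, so their fields oppose: B = |1.82×10⁻⁴ − 6.33×10⁻⁵| = 1.19×10⁻⁴ T.

B ≈ 119 μT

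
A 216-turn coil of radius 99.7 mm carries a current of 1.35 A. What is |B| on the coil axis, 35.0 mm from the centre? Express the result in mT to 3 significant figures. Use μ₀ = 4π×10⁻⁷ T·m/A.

For an N-turn flat coil, B = Nμ₀IR²/[2(R²+z²)^(3/2)] with R = 0.0997 m, z = 0.035 m.
B = 216 × 7.15×10⁻⁶ T = 1.54×10⁻³ T.

B ≈ 1.54 mT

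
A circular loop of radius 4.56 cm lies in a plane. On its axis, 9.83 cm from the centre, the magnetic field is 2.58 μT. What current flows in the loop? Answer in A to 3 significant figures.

On the axis of a loop, B = μ₀IR²/[2(R²+z²)^(3/2)], so I = 2B(R²+z²)^(3/2)/(μ₀R²).
R² + z² = 0.002079 + 0.009663 = 0.01174 m²; raised to 3/2 gives 1.27×10⁻³ m³.
I = 2 × 2.58×10⁻⁶ × 1.27×10⁻³ / (1.26×10⁻⁶ × 0.002079) = 2.51 A.

I ≈ 2.51 A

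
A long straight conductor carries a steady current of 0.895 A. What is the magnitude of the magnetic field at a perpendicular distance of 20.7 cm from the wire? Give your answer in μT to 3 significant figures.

For an infinitely long straight wire, B = μ₀I/(2πd).
B = (4π×10⁻⁷ × 0.895) / (2π × 0.207) = 8.65×10⁻⁷ T.

B ≈ 0.865 μT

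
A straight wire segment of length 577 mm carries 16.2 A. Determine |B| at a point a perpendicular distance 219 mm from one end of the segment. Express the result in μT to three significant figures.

B ≈ 6.92 μT

For a finite straight segment, B = (μ₀I/4πd)(sinθ₁ + sinθ₂), where θ₁, θ₂ are the angles from the perpendicular to each end.
The perpendicular foot is at one end, so the two end-offsets along the wire are 0 and L = 0.577 m.
sinθ₁ = 0/√(0²+0.219²) = 0.0000; sinθ₂ = 0.577/√(0.577²+0.219²) = 0.9349.
B = (4π×10⁻⁷ × 16.2) / (4π × 0.219) × (0.0000 + 0.9349) = 6.92×10⁻⁶ T.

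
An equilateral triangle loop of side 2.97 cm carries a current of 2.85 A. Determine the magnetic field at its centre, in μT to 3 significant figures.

Each side is a finite straight segment at perpendicular distance d = a/(2 tan(π/3)) = 0.008574 m from the centre, with end-angles ±π/3.
One side contributes B₁ = (μ₀I/4πd)·2 sin(π/3) = 5.76×10⁻⁵ T.
All 3 sides add in the same direction: B = 3 × 5.76×10⁻⁵ = 1.73×10⁻⁴ T.

B ≈ 173 μT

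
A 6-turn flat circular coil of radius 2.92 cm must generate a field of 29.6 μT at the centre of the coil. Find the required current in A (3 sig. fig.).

I ≈ 0.229 A

For an N-turn coil, B = Nμ₀I/(2R) with R = 0.0292 m, so I = 2RB/(Nμ₀) = 2 × 0.0292 × 2.96×10⁻⁵ / (6 × 4π×10⁻⁷) = 0.229 A.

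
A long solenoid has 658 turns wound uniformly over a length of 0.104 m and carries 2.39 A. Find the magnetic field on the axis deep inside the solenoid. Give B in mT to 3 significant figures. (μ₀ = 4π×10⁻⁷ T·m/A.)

Inside a long solenoid, B = μ₀nI with n = 6327 turns/m.
B = 4π×10⁻⁷ × 6327 × 2.39 = 1.90×10⁻² T.

B ≈ 19.0 mT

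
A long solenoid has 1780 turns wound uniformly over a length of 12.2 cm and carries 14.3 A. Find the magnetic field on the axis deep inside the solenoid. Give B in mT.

Inside a long solenoid, B = μ₀nI with n = 1.459×10⁴ turns/m.
B = 4π×10⁻⁷ × 1.459×10⁴ × 14.3 = 0.262 T.

B ≈ 262 mT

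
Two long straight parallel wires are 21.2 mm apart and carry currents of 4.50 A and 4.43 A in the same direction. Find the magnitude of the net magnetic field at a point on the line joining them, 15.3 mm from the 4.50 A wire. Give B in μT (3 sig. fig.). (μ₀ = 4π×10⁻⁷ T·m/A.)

Each long wire gives B = μ₀I/(2πd). Distances are d₁ = 0.0153 m and d₂ = 0.0059 m.
B₁ = 5.88×10⁻⁵ T, B₂ = 1.50×10⁻⁴ T.
Between parallel currents the two contributions point in opposite directions, so they subtract. B = |B₁ − B₂| = |5.88×10⁻⁵ − 1.50×10⁻⁴| = 9.13×10⁻⁵ T.

B ≈ 91.3 μT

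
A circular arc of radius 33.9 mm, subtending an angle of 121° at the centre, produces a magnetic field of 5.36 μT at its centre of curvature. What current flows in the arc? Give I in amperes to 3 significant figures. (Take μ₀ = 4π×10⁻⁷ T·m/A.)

For a circular arc, B = μ₀Iφ/(4πR) with φ in radians; here φ = 2.112 rad.
So I = 4πRB/(μ₀φ) = 4π × 0.0339 × 5.36×10⁻⁶ / (4π×10⁻⁷ × 2.112) = 0.860 A.

I ≈ 0.860 A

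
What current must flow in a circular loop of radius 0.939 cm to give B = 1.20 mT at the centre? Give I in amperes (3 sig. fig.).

At the centre of a circular loop B = μ₀I/(2R), so I = 2RB/μ₀.
With R = 0.00939 m, I = 2 × 0.00939 × 1.20×10⁻³ / (4π×10⁻⁷) = 17.9 A.

I ≈ 17.9 A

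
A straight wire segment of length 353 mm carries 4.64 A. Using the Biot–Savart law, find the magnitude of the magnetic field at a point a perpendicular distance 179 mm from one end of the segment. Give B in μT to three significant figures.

B ≈ 2.31 μT

For a finite straight segment, B = (μ₀I/4πd)(sinθ₁ + sinθ₂), where θ₁, θ₂ are the angles from the perpendicular to each end.
The perpendicular foot is at one end, so the two end-offsets along the wire are 0 and L = 0.353 m.
sinθ₁ = 0/√(0²+0.179²) = 0.0000; sinθ₂ = 0.353/√(0.353²+0.179²) = 0.8919.
B = (4π×10⁻⁷ × 4.64) / (4π × 0.179) × (0.0000 + 0.8919) = 2.31×10⁻⁶ T.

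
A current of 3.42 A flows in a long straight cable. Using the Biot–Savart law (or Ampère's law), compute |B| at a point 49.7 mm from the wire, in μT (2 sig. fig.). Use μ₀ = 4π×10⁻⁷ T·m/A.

For an infinitely long straight wire, B = μ₀I/(2πd).
B = (4π×10⁻⁷ × 3.42) / (2π × 0.0497) = 1.38×10⁻⁵ T.

B ≈ 14 μT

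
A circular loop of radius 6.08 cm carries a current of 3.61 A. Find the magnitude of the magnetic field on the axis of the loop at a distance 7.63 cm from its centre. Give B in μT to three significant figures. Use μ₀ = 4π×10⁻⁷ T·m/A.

B ≈ 9.03 μT

On the axis of a circular loop, B = μ₀IR² / [2(R²+z²)^(3/2)].
R² + z² = (0.0608)² + (0.0763)² = 0.009518 m², and (R²+z²)^(3/2) = 9.29×10⁻⁴ m³.
B = (4π×10⁻⁷ × 3.61 × 0.003697) / (2 × 9.29×10⁻⁴) = 9.03×10⁻⁶ T.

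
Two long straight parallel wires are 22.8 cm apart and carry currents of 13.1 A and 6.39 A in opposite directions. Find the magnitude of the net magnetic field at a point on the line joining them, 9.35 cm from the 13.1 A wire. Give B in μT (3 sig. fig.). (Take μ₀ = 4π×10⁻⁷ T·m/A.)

Each long wire gives B = μ₀I/(2πd). Distances are d₁ = 0.0935 m and d₂ = 0.1345 m.
B₁ = 2.80×10⁻⁵ T, B₂ = 9.50×10⁻⁶ T.
Between antiparallel currents both contributions point the same way, so they add. B = B₁ + B₂ = 2.80×10⁻⁵ + 9.50×10⁻⁶ = 3.75×10⁻⁵ T.

B ≈ 37.5 μT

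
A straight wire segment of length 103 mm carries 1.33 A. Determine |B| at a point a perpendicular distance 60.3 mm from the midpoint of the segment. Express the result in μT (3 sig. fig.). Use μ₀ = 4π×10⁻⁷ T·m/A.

For a finite straight segment, B = (μ₀I/4πd)(sinθ₁ + sinθ₂), where θ₁, θ₂ are the angles from the perpendicular to each end.
The perpendicular from the point meets the wire at its midpoint, so each end is L/2 = 0.0515 m away along the wire.
sinθ₁ = 0.0515/√(0.0515²+0.0603²) = 0.6494; sinθ₂ = 0.0515/√(0.0515²+0.0603²) = 0.6494.
B = (4π×10⁻⁷ × 1.33) / (4π × 0.0603) × (0.6494 + 0.6494) = 2.86×10⁻⁶ T.

B ≈ 2.86 μT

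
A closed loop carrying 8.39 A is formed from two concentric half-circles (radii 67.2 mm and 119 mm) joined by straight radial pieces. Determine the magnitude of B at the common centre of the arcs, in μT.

The radial connectors point toward the centre, so dl × r̂ = 0 and they contribute nothing.
Each semicircle gives μ₀I/(4R): inner arc 3.92×10⁻⁵ T, outer arc 2.21×10⁻⁵ T.
The two arcs carry current in opposite angular senses, so their fields oppose: B = |3.92×10⁻⁵ − 2.21×10⁻⁵| = 1.71×10⁻⁵ T.

B ≈ 17.1 μT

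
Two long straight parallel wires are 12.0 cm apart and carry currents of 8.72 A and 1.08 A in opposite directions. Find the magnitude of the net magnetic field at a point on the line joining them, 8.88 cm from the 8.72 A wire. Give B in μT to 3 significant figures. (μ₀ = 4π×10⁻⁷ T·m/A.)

Each long wire gives B = μ₀I/(2πd). Distances are d₁ = 0.0888 m and d₂ = 0.0312 m.
B₁ = 1.96×10⁻⁵ T, B₂ = 6.92×10⁻⁶ T.
Between antiparallel currents both contributions point the same way, so they add. B = B₁ + B₂ = 1.96×10⁻⁵ + 6.92×10⁻⁶ = 2.66×10⁻⁵ T.

B ≈ 26.6 μT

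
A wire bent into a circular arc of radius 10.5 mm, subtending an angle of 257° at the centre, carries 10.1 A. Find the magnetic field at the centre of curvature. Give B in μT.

B ≈ 431 μT

The Biot–Savart field of a circular arc at its centre is B = μ₀Iφ/(4πR), with φ = 4.485 rad.
B = (4π×10⁻⁷ × 10.1 × 4.485) / (4π × 0.0105) = 4.31×10⁻⁴ T.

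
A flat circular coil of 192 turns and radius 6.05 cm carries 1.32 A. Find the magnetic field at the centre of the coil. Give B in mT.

B ≈ 2.63 mT

For an N-turn flat coil, B = Nμ₀I/(2R) with R = 0.0605 m.
B = 192 × 1.37×10⁻⁵ T = 2.63×10⁻³ T.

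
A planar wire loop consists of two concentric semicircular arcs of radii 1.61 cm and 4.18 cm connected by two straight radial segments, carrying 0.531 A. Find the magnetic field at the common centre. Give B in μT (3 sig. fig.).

B ≈ 6.37 μT

The radial connectors point toward the centre, so dl × r̂ = 0 and they contribute nothing.
Each semicircle gives μ₀I/(4R): inner arc 1.04×10⁻⁵ T, outer arc 3.99×10⁻⁶ T.
The two arcs carry current in opposite angular senses, so their fields oppose: B = |1.04×10⁻⁵ − 3.99×10⁻⁶| = 6.37×10⁻⁶ T.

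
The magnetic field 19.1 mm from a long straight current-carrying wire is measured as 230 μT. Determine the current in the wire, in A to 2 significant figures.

I ≈ 22 A

For a long straight wire B = μ₀I/(2πd), so I = 2πdB/μ₀.
I = 2π × 0.0191 × 2.30×10⁻⁴ / (4π×10⁻⁷) = 22.0 A.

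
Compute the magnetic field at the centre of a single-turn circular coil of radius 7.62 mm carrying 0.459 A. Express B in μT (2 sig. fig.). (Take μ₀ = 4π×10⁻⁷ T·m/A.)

B ≈ 38 μT

At the centre of a circular loop the Biot–Savart law gives B = μ₀I/(2R).
B = (4π×10⁻⁷ × 0.459) / (2 × 0.00762) = 3.78×10⁻⁵ T.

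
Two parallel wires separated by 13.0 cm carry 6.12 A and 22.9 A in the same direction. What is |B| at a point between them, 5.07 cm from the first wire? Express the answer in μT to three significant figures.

B ≈ 33.6 μT

Each long wire gives B = μ₀I/(2πd). Distances are d₁ = 0.0507 m and d₂ = 0.0793 m.
B₁ = 2.41×10⁻⁵ T, B₂ = 5.78×10⁻⁵ T.
Between parallel currents the two contributions point in opposite directions, so they subtract. B = |B₁ − B₂| = |2.41×10⁻⁵ − 5.78×10⁻⁵| = 3.36×10⁻⁵ T.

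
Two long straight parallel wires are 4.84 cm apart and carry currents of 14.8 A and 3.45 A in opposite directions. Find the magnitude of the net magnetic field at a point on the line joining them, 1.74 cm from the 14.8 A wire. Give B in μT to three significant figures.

B ≈ 192 μT

Each long wire gives B = μ₀I/(2πd). Distances are d₁ = 0.0174 m and d₂ = 0.031 m.
B₁ = 1.70×10⁻⁴ T, B₂ = 2.23×10⁻⁵ T.
Between antiparallel currents both contributions point the same way, so they add. B = B₁ + B₂ = 1.70×10⁻⁴ + 2.23×10⁻⁵ = 1.92×10⁻⁴ T.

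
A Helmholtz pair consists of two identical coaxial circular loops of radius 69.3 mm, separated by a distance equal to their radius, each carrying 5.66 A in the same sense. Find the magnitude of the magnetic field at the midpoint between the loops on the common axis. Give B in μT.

Each loop contributes B = μ₀IR²/[2(R²+z²)^(3/2)] on the axis, with z measured from that loop.
Loop 1 (z = 0.03465 m): B₁ = 3.67×10⁻⁵ T. Loop 2 (z = 0.03465 m): B₂ = 3.67×10⁻⁵ T.
The fields add: B = B₁ + B₂ = 7.34×10⁻⁵ T.

B ≈ 73.4 μT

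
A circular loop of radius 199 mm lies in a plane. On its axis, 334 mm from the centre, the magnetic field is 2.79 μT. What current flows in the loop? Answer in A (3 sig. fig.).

I ≈ 6.59 A

On the axis of a loop, B = μ₀IR²/[2(R²+z²)^(3/2)], so I = 2B(R²+z²)^(3/2)/(μ₀R²).
R² + z² = 0.0396 + 0.1116 = 0.1512 m²; raised to 3/2 gives 5.88×10⁻² m³.
I = 2 × 2.79×10⁻⁶ × 5.88×10⁻² / (1.26×10⁻⁶ × 0.0396) = 6.59 A.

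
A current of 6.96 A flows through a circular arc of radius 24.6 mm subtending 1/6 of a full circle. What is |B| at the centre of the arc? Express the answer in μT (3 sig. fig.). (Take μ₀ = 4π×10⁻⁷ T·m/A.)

The Biot–Savart field of a circular arc at its centre is B = μ₀Iφ/(4πR), with φ = 1.047 rad.
B = (4π×10⁻⁷ × 6.96 × 1.047) / (4π × 0.0246) = 2.96×10⁻⁵ T.

B ≈ 29.6 μT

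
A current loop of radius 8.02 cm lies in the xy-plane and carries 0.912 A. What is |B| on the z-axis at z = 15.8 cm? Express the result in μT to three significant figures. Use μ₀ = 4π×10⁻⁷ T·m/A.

On the axis of a circular loop, B = μ₀IR² / [2(R²+z²)^(3/2)].
R² + z² = (0.0802)² + (0.158)² = 0.0314 m², and (R²+z²)^(3/2) = 5.56×10⁻³ m³.
B = (4π×10⁻⁷ × 0.912 × 0.006432) / (2 × 5.56×10⁻³) = 6.63×10⁻⁷ T.

B ≈ 0.663 μT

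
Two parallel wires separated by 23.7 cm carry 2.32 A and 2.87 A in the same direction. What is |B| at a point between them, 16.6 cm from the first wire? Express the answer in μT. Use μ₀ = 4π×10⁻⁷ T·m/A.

B ≈ 5.29 μT

Each long wire gives B = μ₀I/(2πd). Distances are d₁ = 0.166 m and d₂ = 0.071 m.
B₁ = 2.80×10⁻⁶ T, B₂ = 8.08×10⁻⁶ T.
Between parallel currents the two contributions point in opposite directions, so they subtract. B = |B₁ − B₂| = |2.80×10⁻⁶ − 8.08×10⁻⁶| = 5.29×10⁻⁶ T.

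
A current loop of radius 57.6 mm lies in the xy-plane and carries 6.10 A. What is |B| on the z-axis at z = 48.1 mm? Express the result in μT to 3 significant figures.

On the axis of a circular loop, B = μ₀IR² / [2(R²+z²)^(3/2)].
R² + z² = (0.0576)² + (0.0481)² = 0.005631 m², and (R²+z²)^(3/2) = 4.23×10⁻⁴ m³.
B = (4π×10⁻⁷ × 6.10 × 0.003318) / (2 × 4.23×10⁻⁴) = 3.01×10⁻⁵ T.

B ≈ 30.1 μT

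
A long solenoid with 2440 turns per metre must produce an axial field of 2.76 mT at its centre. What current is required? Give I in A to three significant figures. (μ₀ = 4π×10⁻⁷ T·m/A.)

I ≈ 0.900 A

Inside a long solenoid B = μ₀nI with n = 2440 m⁻¹, so I = B/(μ₀n).
I = 2.76×10⁻³ / (4π×10⁻⁷ × 2440) = 0.900 A.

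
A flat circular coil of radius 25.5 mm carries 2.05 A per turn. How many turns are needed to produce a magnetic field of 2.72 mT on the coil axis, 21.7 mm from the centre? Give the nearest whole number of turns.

N = 122

For an N-turn coil, B = Nμ₀IR²/[2(R²+z²)^(3/2)]. A single turn gives B₁ = 2.23×10⁻⁵ T with R = 0.0255 m, z = 0.0217 m.
N = B/B₁ = 2.72×10⁻³ / 2.23×10⁻⁵ = 121.91.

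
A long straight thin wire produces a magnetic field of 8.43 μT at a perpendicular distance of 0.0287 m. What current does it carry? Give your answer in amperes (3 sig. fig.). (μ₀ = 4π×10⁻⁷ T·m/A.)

I ≈ 1.21 A

For a long straight wire B = μ₀I/(2πd), so I = 2πdB/μ₀.
I = 2π × 0.0287 × 8.43×10⁻⁶ / (4π×10⁻⁷) = 1.21 A.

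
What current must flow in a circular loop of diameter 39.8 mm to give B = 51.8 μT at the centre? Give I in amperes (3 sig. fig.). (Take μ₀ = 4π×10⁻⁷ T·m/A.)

I ≈ 1.64 A

At the centre of a circular loop B = μ₀I/(2R), so I = 2RB/μ₀.
With R = 0.0199 m, I = 2 × 0.0199 × 5.18×10⁻⁵ / (4π×10⁻⁷) = 1.64 A.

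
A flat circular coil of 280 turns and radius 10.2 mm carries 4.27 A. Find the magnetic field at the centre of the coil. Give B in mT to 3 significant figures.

B ≈ 73.6 mT

For an N-turn flat coil, B = Nμ₀I/(2R) with R = 0.0102 m.
B = 280 × 2.63×10⁻⁴ T = 7.36×10⁻² T.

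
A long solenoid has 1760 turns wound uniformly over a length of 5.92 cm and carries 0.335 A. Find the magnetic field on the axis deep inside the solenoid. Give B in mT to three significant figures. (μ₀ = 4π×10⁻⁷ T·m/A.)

B ≈ 12.5 mT

Inside a long solenoid, B = μ₀nI with n = 2.973×10⁴ turns/m.
B = 4π×10⁻⁷ × 2.973×10⁴ × 0.335 = 1.25×10⁻² T.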